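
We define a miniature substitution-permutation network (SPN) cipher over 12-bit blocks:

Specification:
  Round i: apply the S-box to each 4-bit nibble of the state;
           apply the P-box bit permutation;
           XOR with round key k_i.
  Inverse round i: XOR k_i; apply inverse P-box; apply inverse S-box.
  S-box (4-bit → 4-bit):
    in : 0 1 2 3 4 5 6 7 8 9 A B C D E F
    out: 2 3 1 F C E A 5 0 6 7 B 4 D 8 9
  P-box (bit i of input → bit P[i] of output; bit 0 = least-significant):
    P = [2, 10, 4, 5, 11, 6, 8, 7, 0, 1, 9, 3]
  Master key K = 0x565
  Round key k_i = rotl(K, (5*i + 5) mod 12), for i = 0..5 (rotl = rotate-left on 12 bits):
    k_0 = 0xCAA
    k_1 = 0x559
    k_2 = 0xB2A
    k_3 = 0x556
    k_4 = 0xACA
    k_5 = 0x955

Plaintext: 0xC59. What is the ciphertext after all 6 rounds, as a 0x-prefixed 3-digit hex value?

s_0 = plaintext = 0xC59
s_1 = Round(s_0, k_0) = 0xB7A
s_2 = Round(s_1, k_1) = 0x846
s_3 = Round(s_2, k_2) = 0xE8A
s_4 = Round(s_3, k_3) = 0x14A
s_5 = Round(s_4, k_4) = 0xF5D
s_6 = Round(s_5, k_5) = 0x8A8

0x8A8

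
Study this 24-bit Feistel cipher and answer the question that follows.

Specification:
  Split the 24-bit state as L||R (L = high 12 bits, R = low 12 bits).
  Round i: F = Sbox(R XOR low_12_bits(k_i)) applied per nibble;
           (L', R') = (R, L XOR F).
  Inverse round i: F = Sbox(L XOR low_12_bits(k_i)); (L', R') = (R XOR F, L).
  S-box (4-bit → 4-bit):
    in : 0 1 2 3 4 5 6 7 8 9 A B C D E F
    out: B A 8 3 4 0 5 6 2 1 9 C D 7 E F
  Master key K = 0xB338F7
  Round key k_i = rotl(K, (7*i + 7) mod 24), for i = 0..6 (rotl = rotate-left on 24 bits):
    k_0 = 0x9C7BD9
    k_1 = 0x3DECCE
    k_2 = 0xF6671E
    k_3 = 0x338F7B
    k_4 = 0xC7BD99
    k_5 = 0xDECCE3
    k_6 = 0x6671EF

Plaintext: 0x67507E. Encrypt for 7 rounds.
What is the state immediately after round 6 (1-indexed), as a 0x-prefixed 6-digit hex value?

s_0 = plaintext = 0x67507E
s_1 = Round(s_0, k_0) = 0x07EAE3
s_2 = Round(s_1, k_1) = 0xAE35F9
s_3 = Round(s_2, k_2) = 0x5F9205
s_4 = Round(s_3, k_3) = 0x205297
s_5 = Round(s_4, k_4) = 0x297DBB
s_6 = Round(s_5, k_5) = 0xDBB895
s_7 = Round(s_6, k_6) = 0x895CD2

0xDBB895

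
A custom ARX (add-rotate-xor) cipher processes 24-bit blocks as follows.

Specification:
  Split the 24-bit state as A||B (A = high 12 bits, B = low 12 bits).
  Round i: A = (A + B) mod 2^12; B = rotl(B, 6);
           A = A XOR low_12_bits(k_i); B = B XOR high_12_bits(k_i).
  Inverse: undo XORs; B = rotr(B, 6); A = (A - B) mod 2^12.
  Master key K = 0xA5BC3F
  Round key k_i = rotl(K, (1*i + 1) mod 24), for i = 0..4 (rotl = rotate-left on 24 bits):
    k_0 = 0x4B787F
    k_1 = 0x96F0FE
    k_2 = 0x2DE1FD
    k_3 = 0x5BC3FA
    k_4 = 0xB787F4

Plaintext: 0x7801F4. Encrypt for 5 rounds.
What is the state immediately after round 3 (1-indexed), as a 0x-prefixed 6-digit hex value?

0xE7308B

s_0 = plaintext = 0x7801F4
s_1 = Round(s_0, k_0) = 0x10B9B0
s_2 = Round(s_1, k_1) = 0xA45549
s_3 = Round(s_2, k_2) = 0xE7308B
s_4 = Round(s_3, k_3) = 0xD0477E
s_5 = Round(s_4, k_4) = 0x3764E5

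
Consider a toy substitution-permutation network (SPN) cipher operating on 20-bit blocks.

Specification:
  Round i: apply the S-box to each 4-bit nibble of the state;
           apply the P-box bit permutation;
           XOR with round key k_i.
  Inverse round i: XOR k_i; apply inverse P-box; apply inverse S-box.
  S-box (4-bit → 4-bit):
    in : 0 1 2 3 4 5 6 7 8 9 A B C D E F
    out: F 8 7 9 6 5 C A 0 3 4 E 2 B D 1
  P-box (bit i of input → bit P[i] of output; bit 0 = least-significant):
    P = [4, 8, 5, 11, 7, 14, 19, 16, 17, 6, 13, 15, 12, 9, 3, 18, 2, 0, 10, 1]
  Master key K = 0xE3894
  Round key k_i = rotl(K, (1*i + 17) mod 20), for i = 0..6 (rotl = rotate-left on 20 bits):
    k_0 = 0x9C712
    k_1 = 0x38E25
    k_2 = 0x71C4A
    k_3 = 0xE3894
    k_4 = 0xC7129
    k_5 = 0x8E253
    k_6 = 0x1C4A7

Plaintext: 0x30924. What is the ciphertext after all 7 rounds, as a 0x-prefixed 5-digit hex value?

s_0 = plaintext = 0x30924
s_1 = Round(s_0, k_0) = 0x794FC
s_2 = Round(s_1, k_1) = 0x3BDE6
s_3 = Round(s_2, k_2) = 0x896A4
s_4 = Round(s_3, k_3) = 0x68BB4
s_5 = Round(s_4, k_4) = 0x5944B
s_6 = Round(s_5, k_5) = 0x09D37
s_7 = Round(s_6, k_6) = 0x25B60

0x25B60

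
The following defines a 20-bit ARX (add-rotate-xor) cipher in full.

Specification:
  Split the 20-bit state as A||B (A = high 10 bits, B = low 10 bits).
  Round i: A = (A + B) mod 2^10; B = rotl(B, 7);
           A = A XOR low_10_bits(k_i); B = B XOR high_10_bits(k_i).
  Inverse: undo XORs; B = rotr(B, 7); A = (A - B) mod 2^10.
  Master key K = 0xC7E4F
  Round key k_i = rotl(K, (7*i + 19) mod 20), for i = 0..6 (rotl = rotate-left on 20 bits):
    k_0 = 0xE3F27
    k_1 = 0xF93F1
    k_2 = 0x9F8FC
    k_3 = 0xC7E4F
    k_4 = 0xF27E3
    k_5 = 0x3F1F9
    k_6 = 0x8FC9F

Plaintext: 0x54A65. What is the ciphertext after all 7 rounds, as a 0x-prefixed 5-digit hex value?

0xF658D

s_0 = plaintext = 0x54A65
s_1 = Round(s_0, k_0) = 0x24143
s_2 = Round(s_1, k_1) = 0x88A4C
s_3 = Round(s_2, k_2) = 0x24837
s_4 = Round(s_3, k_3) = 0xA1899
s_5 = Round(s_4, k_4) = 0x3F35A
s_6 = Round(s_5, k_5) = 0x6BD97
s_7 = Round(s_6, k_6) = 0xF658D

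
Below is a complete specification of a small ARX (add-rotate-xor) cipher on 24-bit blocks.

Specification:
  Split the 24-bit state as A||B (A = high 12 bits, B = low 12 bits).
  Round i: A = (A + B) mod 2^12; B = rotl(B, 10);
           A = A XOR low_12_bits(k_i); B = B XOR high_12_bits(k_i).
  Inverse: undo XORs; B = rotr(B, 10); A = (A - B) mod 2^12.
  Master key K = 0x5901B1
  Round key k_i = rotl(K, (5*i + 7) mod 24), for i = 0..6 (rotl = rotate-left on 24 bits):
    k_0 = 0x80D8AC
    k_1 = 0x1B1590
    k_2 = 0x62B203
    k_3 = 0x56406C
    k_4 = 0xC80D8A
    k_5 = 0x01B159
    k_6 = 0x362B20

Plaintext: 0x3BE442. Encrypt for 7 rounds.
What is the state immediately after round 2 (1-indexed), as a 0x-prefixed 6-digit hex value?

s_0 = plaintext = 0x3BE442
s_1 = Round(s_0, k_0) = 0x0AC11D
s_2 = Round(s_1, k_1) = 0x4595F6
s_3 = Round(s_2, k_2) = 0x84CF56
s_4 = Round(s_3, k_3) = 0x7CEEB1
s_5 = Round(s_4, k_4) = 0xBF5B2C
s_6 = Round(s_5, k_5) = 0x6782D0
s_7 = Round(s_6, k_6) = 0x2683D6

0x4595F6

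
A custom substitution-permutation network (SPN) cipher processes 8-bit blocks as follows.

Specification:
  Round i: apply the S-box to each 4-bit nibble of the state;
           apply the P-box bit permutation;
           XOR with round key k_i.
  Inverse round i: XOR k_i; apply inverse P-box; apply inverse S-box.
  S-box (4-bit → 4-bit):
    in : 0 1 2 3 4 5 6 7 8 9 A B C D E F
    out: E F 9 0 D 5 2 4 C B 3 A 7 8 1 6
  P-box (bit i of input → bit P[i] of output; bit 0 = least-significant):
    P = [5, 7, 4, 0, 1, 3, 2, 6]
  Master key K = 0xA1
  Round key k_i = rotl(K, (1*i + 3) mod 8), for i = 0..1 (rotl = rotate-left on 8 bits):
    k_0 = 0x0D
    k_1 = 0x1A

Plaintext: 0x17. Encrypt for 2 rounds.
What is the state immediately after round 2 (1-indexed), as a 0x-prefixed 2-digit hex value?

0x1C

s_0 = plaintext = 0x17
s_1 = Round(s_0, k_0) = 0x53
s_2 = Round(s_1, k_1) = 0x1C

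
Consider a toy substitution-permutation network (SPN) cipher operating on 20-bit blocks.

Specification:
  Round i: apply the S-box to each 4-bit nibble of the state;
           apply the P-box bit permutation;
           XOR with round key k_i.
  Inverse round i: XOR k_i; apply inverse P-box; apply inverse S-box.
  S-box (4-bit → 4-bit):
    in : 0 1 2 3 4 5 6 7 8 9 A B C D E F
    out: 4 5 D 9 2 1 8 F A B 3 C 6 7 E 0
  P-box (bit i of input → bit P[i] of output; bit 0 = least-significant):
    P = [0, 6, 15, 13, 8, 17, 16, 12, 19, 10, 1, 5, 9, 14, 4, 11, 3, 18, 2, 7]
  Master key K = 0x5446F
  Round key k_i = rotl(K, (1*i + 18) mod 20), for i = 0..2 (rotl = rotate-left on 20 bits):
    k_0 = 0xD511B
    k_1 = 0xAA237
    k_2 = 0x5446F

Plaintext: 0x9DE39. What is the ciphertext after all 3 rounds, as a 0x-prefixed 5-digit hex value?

s_0 = plaintext = 0x9DE39
s_1 = Round(s_0, k_0) = 0x926E0
s_2 = Round(s_1, k_1) = 0xD388F
s_3 = Round(s_2, k_2) = 0x35A43

0x35A43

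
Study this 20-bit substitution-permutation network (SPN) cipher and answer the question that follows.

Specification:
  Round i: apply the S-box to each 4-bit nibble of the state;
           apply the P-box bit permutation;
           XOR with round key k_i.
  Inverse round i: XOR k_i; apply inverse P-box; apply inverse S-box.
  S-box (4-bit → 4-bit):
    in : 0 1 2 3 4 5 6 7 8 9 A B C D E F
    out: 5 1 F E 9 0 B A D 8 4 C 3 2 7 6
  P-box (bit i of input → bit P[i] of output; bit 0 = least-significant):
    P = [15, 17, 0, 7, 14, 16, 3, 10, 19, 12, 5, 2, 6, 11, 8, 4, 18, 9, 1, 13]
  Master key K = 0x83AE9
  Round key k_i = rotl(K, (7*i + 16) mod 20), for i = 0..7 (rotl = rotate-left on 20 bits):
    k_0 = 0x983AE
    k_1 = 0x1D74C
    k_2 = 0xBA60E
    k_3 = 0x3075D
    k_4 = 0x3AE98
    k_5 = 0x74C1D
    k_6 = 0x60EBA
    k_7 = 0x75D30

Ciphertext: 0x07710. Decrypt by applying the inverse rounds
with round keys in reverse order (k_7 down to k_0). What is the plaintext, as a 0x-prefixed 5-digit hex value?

s_0 = ciphertext = 0x07710
s_1 = InvRound(s_0, k_7) = 0x6DADD
s_2 = InvRound(s_1, k_6) = 0xA1340
s_3 = InvRound(s_2, k_5) = 0xC262A
s_4 = InvRound(s_3, k_4) = 0x070D6
s_5 = InvRound(s_4, k_3) = 0x3AD23
s_6 = InvRound(s_5, k_2) = 0xDF8AA
s_7 = InvRound(s_6, k_1) = 0x2E899
s_8 = InvRound(s_7, k_0) = 0x338CF

0x338CF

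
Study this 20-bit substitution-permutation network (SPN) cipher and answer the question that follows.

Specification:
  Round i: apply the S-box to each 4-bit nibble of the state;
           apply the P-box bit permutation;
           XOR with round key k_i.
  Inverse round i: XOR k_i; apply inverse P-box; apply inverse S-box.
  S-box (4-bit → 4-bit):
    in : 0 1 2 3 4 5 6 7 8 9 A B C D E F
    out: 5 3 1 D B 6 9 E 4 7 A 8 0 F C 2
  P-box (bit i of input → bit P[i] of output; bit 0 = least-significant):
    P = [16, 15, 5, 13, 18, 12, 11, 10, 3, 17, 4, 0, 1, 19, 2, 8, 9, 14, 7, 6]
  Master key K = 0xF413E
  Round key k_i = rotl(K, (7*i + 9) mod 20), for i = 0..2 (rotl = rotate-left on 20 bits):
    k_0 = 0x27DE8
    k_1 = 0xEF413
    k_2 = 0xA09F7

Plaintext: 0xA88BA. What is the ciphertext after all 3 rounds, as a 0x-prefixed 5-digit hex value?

s_0 = plaintext = 0xA88BA
s_1 = Round(s_0, k_0) = 0x299BC
s_2 = Round(s_1, k_1) = 0x4F20D
s_3 = Round(s_2, k_2) = 0x7E39F

0x7E39F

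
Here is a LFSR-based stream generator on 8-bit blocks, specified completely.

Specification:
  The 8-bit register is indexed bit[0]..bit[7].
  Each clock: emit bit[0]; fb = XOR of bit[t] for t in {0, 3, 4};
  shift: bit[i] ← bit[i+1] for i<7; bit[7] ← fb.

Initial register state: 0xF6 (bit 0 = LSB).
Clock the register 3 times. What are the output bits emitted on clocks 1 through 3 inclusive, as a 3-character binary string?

reg_0 = 0xF6
clock 1: out=0, reg = 0xFB
clock 2: out=1, reg = 0xFD
clock 3: out=1, reg = 0xFE

011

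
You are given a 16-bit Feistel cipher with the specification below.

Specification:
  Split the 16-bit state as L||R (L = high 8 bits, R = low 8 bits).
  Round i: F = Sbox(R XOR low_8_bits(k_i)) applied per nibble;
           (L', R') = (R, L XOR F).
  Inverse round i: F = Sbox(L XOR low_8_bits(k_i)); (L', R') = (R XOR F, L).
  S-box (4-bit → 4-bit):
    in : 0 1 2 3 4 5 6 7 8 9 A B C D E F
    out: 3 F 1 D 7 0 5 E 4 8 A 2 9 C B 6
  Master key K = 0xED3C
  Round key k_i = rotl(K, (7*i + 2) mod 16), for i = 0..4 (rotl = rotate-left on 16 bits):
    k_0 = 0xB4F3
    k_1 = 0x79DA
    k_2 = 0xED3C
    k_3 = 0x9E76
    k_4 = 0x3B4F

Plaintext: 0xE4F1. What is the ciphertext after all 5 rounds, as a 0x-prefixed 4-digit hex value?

0x5849

s_0 = plaintext = 0xE4F1
s_1 = Round(s_0, k_0) = 0xF1D5
s_2 = Round(s_1, k_1) = 0xD5C7
s_3 = Round(s_2, k_2) = 0xC7B7
s_4 = Round(s_3, k_3) = 0xB758
s_5 = Round(s_4, k_4) = 0x5849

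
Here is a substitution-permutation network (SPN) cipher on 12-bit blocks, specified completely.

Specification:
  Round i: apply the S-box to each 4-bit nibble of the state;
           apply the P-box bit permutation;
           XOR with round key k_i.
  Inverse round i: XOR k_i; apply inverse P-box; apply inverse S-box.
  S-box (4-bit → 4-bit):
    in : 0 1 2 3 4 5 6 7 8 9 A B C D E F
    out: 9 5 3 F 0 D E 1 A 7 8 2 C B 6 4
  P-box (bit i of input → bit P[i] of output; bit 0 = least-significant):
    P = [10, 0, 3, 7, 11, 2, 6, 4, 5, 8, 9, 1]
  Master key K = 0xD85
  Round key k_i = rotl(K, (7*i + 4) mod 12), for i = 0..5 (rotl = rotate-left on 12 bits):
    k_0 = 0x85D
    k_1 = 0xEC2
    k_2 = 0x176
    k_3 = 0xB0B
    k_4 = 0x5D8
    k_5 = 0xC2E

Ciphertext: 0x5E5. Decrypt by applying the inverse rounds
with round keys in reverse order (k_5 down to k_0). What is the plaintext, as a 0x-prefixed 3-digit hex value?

0x06E

s_0 = ciphertext = 0x5E5
s_1 = InvRound(s_0, k_5) = 0x816
s_2 = InvRound(s_1, k_4) = 0x895
s_3 = InvRound(s_2, k_3) = 0x68C
s_4 = InvRound(s_3, k_2) = 0x3C5
s_5 = InvRound(s_4, k_1) = 0x822
s_6 = InvRound(s_5, k_0) = 0x06E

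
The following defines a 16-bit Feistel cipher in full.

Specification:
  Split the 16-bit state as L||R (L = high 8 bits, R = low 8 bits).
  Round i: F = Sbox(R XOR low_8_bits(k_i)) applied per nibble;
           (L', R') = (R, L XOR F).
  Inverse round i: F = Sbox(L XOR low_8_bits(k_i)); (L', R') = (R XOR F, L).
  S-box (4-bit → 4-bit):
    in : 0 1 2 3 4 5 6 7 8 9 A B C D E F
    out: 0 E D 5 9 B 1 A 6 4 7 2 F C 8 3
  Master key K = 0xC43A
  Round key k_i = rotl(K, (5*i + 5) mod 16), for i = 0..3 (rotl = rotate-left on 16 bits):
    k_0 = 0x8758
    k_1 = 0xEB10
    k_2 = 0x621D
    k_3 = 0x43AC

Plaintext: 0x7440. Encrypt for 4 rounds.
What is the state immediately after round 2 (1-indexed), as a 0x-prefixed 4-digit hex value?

s_0 = plaintext = 0x7440
s_1 = Round(s_0, k_0) = 0x4092
s_2 = Round(s_1, k_1) = 0x922D
s_3 = Round(s_2, k_2) = 0x2DC2
s_4 = Round(s_3, k_3) = 0xC235

0x922D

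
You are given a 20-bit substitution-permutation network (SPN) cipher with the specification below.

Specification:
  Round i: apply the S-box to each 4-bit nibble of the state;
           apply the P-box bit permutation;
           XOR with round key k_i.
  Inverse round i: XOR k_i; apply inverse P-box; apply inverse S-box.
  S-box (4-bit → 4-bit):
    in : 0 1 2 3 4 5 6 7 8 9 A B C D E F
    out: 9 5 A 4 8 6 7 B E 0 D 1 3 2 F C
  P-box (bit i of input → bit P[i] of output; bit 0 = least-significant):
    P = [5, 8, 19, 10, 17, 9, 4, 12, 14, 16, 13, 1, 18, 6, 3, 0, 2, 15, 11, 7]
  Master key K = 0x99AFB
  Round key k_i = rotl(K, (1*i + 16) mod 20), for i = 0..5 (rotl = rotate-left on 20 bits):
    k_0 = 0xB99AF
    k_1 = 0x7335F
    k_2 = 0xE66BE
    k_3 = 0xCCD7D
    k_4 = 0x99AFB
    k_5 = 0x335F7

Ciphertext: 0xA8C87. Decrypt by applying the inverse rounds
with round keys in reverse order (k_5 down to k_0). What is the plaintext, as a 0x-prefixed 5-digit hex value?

s_0 = ciphertext = 0xA8C87
s_1 = InvRound(s_0, k_5) = 0x5D5F6
s_2 = InvRound(s_1, k_4) = 0x1ABD8
s_3 = InvRound(s_2, k_3) = 0x006DA
s_4 = InvRound(s_3, k_2) = 0xBC1B1
s_5 = InvRound(s_4, k_1) = 0x76A21
s_6 = InvRound(s_5, k_0) = 0x71A25

0x71A25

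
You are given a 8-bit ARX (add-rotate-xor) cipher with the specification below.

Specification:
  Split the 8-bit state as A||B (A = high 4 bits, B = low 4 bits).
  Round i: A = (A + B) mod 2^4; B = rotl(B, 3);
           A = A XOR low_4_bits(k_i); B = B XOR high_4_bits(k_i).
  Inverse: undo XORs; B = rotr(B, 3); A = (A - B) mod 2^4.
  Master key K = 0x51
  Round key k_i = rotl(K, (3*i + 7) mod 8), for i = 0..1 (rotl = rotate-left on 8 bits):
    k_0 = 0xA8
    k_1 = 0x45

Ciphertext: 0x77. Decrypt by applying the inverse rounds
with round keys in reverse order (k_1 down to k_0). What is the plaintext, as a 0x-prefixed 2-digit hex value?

s_0 = ciphertext = 0x77
s_1 = InvRound(s_0, k_1) = 0xC6
s_2 = InvRound(s_1, k_0) = 0xB9

0xB9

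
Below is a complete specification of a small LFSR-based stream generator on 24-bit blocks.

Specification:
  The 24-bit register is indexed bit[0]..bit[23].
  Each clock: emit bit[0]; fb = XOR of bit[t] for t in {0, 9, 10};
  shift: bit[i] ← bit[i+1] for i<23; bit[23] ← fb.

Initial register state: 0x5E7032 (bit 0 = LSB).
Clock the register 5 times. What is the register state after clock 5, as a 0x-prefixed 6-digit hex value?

reg_0 = 0x5E7032
clock 1: out=0, reg = 0x2F3819
clock 2: out=1, reg = 0x979C0C
clock 3: out=0, reg = 0xCBCE06
clock 4: out=0, reg = 0x65E703
clock 5: out=1, reg = 0xB2F381

0xB2F381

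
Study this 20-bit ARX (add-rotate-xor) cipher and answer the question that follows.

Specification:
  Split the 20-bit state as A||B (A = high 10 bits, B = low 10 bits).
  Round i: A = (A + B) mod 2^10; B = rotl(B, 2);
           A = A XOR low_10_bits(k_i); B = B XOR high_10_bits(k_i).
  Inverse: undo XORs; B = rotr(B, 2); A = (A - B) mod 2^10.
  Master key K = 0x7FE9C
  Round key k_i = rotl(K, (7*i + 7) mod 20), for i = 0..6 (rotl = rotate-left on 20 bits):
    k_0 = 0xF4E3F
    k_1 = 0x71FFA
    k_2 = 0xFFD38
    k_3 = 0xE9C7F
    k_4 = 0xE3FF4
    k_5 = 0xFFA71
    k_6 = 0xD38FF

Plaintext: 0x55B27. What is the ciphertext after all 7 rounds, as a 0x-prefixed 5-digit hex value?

0x712BA

s_0 = plaintext = 0x55B27
s_1 = Round(s_0, k_0) = 0x90B4C
s_2 = Round(s_1, k_1) = 0x9D0F4
s_3 = Round(s_2, k_2) = 0x9402F
s_4 = Round(s_3, k_3) = 0x8031B
s_5 = Round(s_4, k_4) = 0xBBFE0
s_6 = Round(s_5, k_5) = 0x2F87D
s_7 = Round(s_6, k_6) = 0x712BA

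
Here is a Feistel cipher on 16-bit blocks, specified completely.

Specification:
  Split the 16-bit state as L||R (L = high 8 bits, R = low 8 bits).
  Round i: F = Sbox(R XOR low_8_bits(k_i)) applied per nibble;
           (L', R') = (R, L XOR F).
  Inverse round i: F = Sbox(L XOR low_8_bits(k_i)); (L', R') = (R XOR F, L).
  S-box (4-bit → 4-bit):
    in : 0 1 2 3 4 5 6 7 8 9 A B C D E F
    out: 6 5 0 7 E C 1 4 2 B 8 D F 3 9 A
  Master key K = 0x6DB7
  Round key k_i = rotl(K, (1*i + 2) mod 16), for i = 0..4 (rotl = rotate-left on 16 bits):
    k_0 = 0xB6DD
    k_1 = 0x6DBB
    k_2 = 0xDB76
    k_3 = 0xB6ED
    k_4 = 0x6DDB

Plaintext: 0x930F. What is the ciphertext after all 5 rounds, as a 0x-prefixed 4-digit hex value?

0xBABB

s_0 = plaintext = 0x930F
s_1 = Round(s_0, k_0) = 0x0FA3
s_2 = Round(s_1, k_1) = 0xA35D
s_3 = Round(s_2, k_2) = 0x5DAE
s_4 = Round(s_3, k_3) = 0xAEBA
s_5 = Round(s_4, k_4) = 0xBABB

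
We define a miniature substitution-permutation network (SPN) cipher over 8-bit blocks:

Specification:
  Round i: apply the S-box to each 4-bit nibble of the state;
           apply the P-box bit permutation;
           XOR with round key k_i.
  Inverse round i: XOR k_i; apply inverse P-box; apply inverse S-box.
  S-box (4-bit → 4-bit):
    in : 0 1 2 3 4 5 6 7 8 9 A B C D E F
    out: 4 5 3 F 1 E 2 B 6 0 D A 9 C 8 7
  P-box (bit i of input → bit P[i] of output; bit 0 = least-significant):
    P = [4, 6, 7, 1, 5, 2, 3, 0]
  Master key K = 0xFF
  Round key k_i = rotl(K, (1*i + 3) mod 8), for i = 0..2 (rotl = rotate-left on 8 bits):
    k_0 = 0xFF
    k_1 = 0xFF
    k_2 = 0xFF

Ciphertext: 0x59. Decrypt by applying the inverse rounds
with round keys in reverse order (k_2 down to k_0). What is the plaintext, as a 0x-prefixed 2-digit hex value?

s_0 = ciphertext = 0x59
s_1 = InvRound(s_0, k_2) = 0x2D
s_2 = InvRound(s_1, k_1) = 0x93
s_3 = InvRound(s_2, k_0) = 0xF6

0xF6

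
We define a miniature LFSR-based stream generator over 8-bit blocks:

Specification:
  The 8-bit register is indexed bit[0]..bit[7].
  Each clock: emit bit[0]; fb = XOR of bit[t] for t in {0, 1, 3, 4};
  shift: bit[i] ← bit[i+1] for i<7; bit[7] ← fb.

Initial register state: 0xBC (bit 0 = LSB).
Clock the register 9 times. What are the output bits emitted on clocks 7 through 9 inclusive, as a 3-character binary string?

010

reg_0 = 0xBC
clock 1: out=0, reg = 0x5E
clock 2: out=0, reg = 0xAF
clock 3: out=1, reg = 0xD7
clock 4: out=1, reg = 0xEB
clock 5: out=1, reg = 0xF5
clock 6: out=1, reg = 0x7A
clock 7: out=0, reg = 0xBD
clock 8: out=1, reg = 0xDE
clock 9: out=0, reg = 0xEF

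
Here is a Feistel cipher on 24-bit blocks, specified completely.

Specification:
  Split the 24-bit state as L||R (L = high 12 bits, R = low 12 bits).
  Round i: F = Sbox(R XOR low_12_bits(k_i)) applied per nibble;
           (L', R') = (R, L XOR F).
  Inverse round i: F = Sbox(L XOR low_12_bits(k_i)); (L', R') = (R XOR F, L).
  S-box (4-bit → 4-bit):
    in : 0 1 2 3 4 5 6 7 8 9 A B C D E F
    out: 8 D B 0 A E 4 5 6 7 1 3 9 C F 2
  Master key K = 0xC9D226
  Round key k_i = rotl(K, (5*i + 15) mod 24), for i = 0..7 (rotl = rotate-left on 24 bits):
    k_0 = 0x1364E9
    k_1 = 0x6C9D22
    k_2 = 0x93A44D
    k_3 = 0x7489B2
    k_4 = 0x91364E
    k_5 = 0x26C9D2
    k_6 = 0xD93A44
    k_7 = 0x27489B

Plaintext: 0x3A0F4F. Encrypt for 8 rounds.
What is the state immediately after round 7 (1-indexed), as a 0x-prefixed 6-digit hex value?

0x47C399

s_0 = plaintext = 0x3A0F4F
s_1 = Round(s_0, k_0) = 0xF4F0B4
s_2 = Round(s_1, k_1) = 0x0B433B
s_3 = Round(s_2, k_2) = 0x33B5E0
s_4 = Round(s_3, k_3) = 0x5E0AD0
s_5 = Round(s_4, k_4) = 0xAD0C9F
s_6 = Round(s_5, k_5) = 0xC9F47C
s_7 = Round(s_6, k_6) = 0x47C399
s_8 = Round(s_7, k_7) = 0x3997F7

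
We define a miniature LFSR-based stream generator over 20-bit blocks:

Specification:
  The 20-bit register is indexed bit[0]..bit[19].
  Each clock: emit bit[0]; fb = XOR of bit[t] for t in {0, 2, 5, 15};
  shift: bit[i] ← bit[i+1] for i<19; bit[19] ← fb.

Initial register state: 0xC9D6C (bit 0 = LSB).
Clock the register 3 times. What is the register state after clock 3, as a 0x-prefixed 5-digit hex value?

reg_0 = 0xC9D6C
clock 1: out=0, reg = 0xE4EB6
clock 2: out=0, reg = 0x7275B
clock 3: out=1, reg = 0xB93AD

0xB93AD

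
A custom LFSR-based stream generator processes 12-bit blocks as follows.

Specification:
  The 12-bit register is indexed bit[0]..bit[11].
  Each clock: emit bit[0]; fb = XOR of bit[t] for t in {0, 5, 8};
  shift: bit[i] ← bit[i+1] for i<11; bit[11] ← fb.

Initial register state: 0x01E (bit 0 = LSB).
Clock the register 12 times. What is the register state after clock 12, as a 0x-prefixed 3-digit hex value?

reg_0 = 0x01E
clock 1: out=0, reg = 0x00F
clock 2: out=1, reg = 0x807
clock 3: out=1, reg = 0xC03
clock 4: out=1, reg = 0xE01
clock 5: out=1, reg = 0xF00
clock 6: out=0, reg = 0xF80
clock 7: out=0, reg = 0xFC0
clock 8: out=0, reg = 0xFE0
clock 9: out=0, reg = 0x7F0
clock 10: out=0, reg = 0x3F8
clock 11: out=0, reg = 0x1FC
clock 12: out=0, reg = 0x0FE

0x0FE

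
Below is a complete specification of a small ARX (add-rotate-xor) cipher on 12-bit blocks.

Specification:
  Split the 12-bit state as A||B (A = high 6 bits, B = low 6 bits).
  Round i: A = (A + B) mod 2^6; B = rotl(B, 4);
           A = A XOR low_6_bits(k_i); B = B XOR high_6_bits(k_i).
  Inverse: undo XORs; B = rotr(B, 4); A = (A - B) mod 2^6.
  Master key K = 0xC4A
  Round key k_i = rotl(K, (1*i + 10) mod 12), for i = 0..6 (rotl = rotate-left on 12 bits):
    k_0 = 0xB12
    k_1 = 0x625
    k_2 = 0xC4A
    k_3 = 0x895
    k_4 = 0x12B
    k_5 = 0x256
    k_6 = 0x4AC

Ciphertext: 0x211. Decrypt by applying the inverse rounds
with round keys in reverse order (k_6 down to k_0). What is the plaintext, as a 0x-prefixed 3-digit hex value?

s_0 = ciphertext = 0x211
s_1 = InvRound(s_0, k_6) = 0x60C
s_2 = InvRound(s_1, k_5) = 0xE94
s_3 = InvRound(s_2, k_4) = 0x401
s_4 = InvRound(s_3, k_3) = 0xDCE
s_5 = InvRound(s_4, k_2) = 0xFBF
s_6 = InvRound(s_5, k_1) = 0xF5E
s_7 = InvRound(s_6, k_0) = 0x90B

0x90B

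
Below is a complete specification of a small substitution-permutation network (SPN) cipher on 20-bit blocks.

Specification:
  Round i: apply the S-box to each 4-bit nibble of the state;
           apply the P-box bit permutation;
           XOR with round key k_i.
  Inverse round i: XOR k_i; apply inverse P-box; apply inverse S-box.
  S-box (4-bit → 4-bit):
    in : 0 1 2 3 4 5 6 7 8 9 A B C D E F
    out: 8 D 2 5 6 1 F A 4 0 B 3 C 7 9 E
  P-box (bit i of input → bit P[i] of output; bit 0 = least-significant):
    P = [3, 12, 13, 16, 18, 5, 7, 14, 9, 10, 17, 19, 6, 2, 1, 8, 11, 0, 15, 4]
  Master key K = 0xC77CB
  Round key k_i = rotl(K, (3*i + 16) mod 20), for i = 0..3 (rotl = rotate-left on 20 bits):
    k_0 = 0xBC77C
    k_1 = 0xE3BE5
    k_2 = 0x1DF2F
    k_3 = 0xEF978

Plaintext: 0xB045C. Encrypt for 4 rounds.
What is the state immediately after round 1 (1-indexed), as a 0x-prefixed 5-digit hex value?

s_0 = plaintext = 0xB045C
s_1 = Round(s_0, k_0) = 0xCEA7D
s_2 = Round(s_1, k_1) = 0x6CC9D
s_3 = Round(s_2, k_2) = 0xB6634
s_4 = Round(s_3, k_3) = 0x0C6BF

0xCEA7D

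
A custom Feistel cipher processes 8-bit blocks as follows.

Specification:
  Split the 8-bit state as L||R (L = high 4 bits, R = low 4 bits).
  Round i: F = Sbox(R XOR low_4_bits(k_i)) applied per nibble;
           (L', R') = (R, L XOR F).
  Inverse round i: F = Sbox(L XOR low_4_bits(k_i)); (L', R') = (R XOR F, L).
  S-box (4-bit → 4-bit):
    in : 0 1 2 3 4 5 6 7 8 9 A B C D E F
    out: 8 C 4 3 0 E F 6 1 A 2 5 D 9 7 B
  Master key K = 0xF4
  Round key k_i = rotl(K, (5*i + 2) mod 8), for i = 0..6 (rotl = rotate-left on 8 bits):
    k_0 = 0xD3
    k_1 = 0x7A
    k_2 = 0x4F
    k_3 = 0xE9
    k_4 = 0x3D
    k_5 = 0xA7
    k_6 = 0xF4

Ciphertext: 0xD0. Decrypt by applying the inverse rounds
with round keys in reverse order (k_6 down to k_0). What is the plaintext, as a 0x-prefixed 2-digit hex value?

s_0 = ciphertext = 0xD0
s_1 = InvRound(s_0, k_6) = 0xAD
s_2 = InvRound(s_1, k_5) = 0x4A
s_3 = InvRound(s_2, k_4) = 0x04
s_4 = InvRound(s_3, k_3) = 0xE0
s_5 = InvRound(s_4, k_2) = 0xCE
s_6 = InvRound(s_5, k_1) = 0x1C
s_7 = InvRound(s_6, k_0) = 0x81

0x81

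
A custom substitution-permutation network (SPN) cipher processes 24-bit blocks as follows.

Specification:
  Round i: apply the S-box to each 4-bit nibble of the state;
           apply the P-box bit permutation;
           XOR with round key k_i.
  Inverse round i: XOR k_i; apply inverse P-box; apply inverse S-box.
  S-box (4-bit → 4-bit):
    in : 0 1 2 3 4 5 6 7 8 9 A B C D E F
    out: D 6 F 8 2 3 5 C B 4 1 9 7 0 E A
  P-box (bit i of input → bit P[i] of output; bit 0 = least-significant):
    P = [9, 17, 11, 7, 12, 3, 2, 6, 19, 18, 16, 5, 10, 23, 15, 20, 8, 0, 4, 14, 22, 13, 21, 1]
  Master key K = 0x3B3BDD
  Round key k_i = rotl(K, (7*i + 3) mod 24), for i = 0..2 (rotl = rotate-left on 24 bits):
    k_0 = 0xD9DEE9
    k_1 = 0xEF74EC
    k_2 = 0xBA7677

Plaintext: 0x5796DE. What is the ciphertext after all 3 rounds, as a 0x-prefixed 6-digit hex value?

s_0 = plaintext = 0x5796DE
s_1 = Round(s_0, k_0) = 0x923679
s_2 = Round(s_1, k_1) = 0xD63DB9
s_3 = Round(s_2, k_2) = 0xAA6F27

0xAA6F27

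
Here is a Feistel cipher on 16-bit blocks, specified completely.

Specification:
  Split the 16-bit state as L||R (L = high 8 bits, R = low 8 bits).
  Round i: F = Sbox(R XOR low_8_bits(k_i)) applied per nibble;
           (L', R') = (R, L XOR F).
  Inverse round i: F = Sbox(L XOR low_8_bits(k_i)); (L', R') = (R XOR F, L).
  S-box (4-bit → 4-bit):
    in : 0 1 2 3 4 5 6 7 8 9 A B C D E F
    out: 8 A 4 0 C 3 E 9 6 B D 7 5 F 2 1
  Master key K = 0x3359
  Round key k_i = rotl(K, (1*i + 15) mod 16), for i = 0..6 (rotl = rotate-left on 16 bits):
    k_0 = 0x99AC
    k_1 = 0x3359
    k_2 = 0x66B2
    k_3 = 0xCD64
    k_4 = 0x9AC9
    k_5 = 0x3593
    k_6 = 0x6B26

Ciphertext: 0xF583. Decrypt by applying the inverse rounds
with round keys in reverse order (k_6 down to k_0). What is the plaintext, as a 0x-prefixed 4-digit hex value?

0xBBE2

s_0 = ciphertext = 0xF583
s_1 = InvRound(s_0, k_6) = 0x73F5
s_2 = InvRound(s_1, k_5) = 0xDD73
s_3 = InvRound(s_2, k_4) = 0xDFDD
s_4 = InvRound(s_3, k_3) = 0xAADF
s_5 = InvRound(s_4, k_2) = 0x79AA
s_6 = InvRound(s_5, k_1) = 0xE279
s_7 = InvRound(s_6, k_0) = 0xBBE2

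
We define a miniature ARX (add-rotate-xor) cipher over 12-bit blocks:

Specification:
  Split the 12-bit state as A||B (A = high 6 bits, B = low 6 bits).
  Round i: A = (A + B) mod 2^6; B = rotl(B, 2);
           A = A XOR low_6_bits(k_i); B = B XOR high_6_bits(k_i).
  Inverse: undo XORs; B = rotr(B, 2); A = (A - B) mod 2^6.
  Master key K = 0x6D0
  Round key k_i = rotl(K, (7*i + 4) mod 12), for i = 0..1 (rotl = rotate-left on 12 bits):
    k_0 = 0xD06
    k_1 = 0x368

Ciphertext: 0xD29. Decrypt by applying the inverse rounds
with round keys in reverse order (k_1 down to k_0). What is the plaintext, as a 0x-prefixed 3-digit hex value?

0xD9F

s_0 = ciphertext = 0xD29
s_1 = InvRound(s_0, k_1) = 0x4C9
s_2 = InvRound(s_1, k_0) = 0xD9F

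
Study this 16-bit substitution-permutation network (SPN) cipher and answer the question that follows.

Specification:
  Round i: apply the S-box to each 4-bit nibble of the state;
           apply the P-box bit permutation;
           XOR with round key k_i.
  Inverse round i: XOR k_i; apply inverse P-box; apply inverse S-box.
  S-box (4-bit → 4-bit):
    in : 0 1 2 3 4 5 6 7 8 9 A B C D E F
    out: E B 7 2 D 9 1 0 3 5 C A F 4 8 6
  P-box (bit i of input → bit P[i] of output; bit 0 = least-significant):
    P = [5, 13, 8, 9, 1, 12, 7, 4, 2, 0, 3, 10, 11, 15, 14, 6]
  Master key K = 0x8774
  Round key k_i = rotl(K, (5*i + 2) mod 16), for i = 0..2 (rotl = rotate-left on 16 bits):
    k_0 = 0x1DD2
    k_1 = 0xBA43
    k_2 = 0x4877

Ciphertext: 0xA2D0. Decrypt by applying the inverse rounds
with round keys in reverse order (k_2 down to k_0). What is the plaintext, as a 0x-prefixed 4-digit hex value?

0x89EB

s_0 = ciphertext = 0xA2D0
s_1 = InvRound(s_0, k_2) = 0x2891
s_2 = InvRound(s_1, k_1) = 0xB7CE
s_3 = InvRound(s_2, k_0) = 0x89EB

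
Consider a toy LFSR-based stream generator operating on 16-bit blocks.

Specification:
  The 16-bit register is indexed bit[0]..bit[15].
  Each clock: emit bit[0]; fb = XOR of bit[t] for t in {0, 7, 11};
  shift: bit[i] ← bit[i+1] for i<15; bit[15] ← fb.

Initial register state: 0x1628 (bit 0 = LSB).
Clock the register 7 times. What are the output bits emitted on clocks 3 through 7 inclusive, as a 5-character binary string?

01010

reg_0 = 0x1628
clock 1: out=0, reg = 0x0B14
clock 2: out=0, reg = 0x858A
clock 3: out=0, reg = 0xC2C5
clock 4: out=1, reg = 0x6162
clock 5: out=0, reg = 0x30B1
clock 6: out=1, reg = 0x1858
clock 7: out=0, reg = 0x8C2C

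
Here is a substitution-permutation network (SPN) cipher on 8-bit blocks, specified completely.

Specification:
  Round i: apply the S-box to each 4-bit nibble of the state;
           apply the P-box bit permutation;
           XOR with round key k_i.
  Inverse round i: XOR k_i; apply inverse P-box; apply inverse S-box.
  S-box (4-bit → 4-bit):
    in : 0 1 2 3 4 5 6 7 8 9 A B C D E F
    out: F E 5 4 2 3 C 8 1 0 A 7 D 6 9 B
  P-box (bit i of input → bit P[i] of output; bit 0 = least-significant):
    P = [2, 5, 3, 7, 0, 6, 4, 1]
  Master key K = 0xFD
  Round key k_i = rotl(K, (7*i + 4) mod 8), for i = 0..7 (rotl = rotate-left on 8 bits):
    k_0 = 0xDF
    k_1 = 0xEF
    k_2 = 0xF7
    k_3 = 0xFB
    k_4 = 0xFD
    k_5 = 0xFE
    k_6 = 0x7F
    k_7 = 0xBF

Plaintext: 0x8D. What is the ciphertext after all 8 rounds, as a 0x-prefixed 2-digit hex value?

s_0 = plaintext = 0x8D
s_1 = Round(s_0, k_0) = 0xF6
s_2 = Round(s_1, k_1) = 0x24
s_3 = Round(s_2, k_2) = 0xC6
s_4 = Round(s_3, k_3) = 0x60
s_5 = Round(s_4, k_4) = 0x43
s_6 = Round(s_5, k_5) = 0xB6
s_7 = Round(s_6, k_6) = 0xA6
s_8 = Round(s_7, k_7) = 0x75

0x75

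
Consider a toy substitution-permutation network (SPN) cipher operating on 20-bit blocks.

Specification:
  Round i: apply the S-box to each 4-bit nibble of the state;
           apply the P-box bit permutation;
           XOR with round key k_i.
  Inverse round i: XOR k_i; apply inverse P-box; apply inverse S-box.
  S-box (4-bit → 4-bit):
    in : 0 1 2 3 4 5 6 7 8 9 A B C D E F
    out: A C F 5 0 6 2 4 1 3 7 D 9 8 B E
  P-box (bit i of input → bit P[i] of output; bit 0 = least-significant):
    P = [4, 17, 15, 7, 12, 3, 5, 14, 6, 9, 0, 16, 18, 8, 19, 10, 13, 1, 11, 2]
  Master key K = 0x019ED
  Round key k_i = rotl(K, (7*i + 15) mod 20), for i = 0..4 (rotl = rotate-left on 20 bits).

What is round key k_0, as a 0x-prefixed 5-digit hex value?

K = 0x019ED
k_0 = rotl(K, (7*0+15) mod 20) = rotl(K, 15) = 0x680CF

0x680CF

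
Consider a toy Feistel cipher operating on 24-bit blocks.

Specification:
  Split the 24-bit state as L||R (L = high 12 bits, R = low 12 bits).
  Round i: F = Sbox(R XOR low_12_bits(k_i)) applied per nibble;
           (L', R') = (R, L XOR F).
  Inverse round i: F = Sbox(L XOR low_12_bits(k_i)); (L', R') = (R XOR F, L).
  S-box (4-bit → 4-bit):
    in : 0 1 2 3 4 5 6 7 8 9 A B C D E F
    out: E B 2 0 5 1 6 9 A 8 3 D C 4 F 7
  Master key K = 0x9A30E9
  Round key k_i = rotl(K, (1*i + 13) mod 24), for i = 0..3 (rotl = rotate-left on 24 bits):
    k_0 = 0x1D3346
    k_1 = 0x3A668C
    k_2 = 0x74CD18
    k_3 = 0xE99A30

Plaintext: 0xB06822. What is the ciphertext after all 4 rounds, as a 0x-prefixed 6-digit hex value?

s_0 = plaintext = 0xB06822
s_1 = Round(s_0, k_0) = 0x822663
s_2 = Round(s_1, k_1) = 0x6636D5
s_3 = Round(s_2, k_2) = 0x6D5BA7
s_4 = Round(s_3, k_3) = 0xBA7D5C

0xBA7D5C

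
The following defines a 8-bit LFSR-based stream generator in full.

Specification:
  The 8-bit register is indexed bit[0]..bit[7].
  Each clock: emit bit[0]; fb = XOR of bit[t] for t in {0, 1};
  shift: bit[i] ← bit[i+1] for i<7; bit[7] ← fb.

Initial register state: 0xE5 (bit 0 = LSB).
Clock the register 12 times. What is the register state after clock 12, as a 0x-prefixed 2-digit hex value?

0xC1

reg_0 = 0xE5
clock 1: out=1, reg = 0xF2
clock 2: out=0, reg = 0xF9
clock 3: out=1, reg = 0xFC
clock 4: out=0, reg = 0x7E
clock 5: out=0, reg = 0xBF
clock 6: out=1, reg = 0x5F
clock 7: out=1, reg = 0x2F
clock 8: out=1, reg = 0x17
clock 9: out=1, reg = 0x0B
clock 10: out=1, reg = 0x05
clock 11: out=1, reg = 0x82
clock 12: out=0, reg = 0xC1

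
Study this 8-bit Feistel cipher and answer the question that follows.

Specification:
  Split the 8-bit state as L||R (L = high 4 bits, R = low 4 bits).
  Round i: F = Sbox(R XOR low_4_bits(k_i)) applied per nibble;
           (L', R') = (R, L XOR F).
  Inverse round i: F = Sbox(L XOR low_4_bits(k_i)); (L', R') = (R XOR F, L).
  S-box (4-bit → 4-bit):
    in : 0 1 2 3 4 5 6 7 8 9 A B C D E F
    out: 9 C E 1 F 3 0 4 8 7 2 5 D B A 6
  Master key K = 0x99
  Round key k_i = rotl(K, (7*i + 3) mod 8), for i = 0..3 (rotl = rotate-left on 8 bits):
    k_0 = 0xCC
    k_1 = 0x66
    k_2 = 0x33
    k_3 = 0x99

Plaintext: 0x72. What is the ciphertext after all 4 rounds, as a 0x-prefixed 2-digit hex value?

0x22

s_0 = plaintext = 0x72
s_1 = Round(s_0, k_0) = 0x2D
s_2 = Round(s_1, k_1) = 0xD7
s_3 = Round(s_2, k_2) = 0x72
s_4 = Round(s_3, k_3) = 0x22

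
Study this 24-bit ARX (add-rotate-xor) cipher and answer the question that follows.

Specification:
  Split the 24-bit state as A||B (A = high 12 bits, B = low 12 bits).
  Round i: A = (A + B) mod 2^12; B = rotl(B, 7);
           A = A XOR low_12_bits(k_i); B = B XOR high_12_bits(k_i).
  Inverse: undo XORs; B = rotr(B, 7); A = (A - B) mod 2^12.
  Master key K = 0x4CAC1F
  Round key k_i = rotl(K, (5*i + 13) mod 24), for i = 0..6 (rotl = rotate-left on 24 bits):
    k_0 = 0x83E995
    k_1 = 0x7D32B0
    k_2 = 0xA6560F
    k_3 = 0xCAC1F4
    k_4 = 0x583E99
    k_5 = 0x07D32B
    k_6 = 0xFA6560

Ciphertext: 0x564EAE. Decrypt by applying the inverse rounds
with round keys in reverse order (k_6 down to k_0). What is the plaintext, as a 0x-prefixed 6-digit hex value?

0x5AF100

s_0 = ciphertext = 0x564EAE
s_1 = InvRound(s_0, k_6) = 0xF02102
s_2 = InvRound(s_1, k_5) = 0xC47FE2
s_3 = InvRound(s_2, k_4) = 0x6AAC34
s_4 = InvRound(s_3, k_3) = 0x45D301
s_5 = InvRound(s_4, k_2) = 0x5C0C92
s_6 = InvRound(s_5, k_1) = 0xF3A836
s_7 = InvRound(s_6, k_0) = 0x5AF100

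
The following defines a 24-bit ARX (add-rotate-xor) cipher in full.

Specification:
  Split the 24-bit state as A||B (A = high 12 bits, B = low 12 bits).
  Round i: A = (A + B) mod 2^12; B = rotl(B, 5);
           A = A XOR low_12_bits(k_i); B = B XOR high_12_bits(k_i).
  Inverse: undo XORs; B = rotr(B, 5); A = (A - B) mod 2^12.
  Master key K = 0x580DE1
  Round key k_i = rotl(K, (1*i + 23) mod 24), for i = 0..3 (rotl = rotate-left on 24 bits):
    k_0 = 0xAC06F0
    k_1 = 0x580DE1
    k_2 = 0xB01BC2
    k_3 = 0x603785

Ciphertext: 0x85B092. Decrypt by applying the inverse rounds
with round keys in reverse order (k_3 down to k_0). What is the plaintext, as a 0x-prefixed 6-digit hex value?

0xA21C21

s_0 = ciphertext = 0x85B092
s_1 = InvRound(s_0, k_3) = 0x72A8B4
s_2 = InvRound(s_1, k_2) = 0x24BA9D
s_3 = InvRound(s_2, k_1) = 0x0B2EF8
s_4 = InvRound(s_3, k_0) = 0xA21C21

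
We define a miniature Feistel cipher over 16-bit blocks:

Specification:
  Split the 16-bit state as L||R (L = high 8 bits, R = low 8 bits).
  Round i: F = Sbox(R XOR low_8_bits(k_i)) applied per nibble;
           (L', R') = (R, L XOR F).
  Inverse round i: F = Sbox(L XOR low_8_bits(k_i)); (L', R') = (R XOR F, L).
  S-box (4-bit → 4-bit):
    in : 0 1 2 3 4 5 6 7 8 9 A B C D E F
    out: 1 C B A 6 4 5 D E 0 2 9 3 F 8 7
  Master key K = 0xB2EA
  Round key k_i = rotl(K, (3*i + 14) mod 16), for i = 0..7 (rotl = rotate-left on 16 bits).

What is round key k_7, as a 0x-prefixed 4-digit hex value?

0x9755

K = 0xB2EA
k_0 = rotl(K, (3*0+14) mod 16) = rotl(K, 14) = 0xACBA
k_1 = rotl(K, (3*1+14) mod 16) = rotl(K, 1) = 0x65D5
k_2 = rotl(K, (3*2+14) mod 16) = rotl(K, 4) = 0x2EAB
k_3 = rotl(K, (3*3+14) mod 16) = rotl(K, 7) = 0x7559
k_4 = rotl(K, (3*4+14) mod 16) = rotl(K, 10) = 0xAACB
k_5 = rotl(K, (3*5+14) mod 16) = rotl(K, 13) = 0x565D
k_6 = rotl(K, (3*6+14) mod 16) = rotl(K, 0) = 0xB2EA
k_7 = rotl(K, (3*7+14) mod 16) = rotl(K, 3) = 0x9755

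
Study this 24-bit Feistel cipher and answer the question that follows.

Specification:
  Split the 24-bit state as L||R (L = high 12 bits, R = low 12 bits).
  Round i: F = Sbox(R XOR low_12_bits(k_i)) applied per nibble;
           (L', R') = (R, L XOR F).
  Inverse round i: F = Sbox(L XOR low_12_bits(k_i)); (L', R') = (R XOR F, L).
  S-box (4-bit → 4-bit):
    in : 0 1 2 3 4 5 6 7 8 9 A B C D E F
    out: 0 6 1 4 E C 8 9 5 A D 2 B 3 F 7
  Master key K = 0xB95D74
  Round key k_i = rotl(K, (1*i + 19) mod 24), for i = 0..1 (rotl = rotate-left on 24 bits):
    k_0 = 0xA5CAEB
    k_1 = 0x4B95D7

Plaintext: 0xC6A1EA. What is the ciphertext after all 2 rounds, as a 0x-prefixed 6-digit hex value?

0xE6C3C8

s_0 = plaintext = 0xC6A1EA
s_1 = Round(s_0, k_0) = 0x1EAE6C
s_2 = Round(s_1, k_1) = 0xE6C3C8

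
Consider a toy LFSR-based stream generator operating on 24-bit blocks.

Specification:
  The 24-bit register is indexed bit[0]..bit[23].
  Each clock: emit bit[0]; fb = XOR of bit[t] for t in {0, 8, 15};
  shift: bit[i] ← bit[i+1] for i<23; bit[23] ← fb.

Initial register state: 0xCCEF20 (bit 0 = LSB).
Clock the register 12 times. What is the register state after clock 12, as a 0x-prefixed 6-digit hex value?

0xE56CCE

reg_0 = 0xCCEF20
clock 1: out=0, reg = 0x667790
clock 2: out=0, reg = 0xB33BC8
clock 3: out=0, reg = 0xD99DE4
clock 4: out=0, reg = 0x6CCEF2
clock 5: out=0, reg = 0xB66779
clock 6: out=1, reg = 0x5B33BC
clock 7: out=0, reg = 0xAD99DE
clock 8: out=0, reg = 0x56CCEF
clock 9: out=1, reg = 0x2B6677
clock 10: out=1, reg = 0x95B33B
clock 11: out=1, reg = 0xCAD99D
clock 12: out=1, reg = 0xE56CCE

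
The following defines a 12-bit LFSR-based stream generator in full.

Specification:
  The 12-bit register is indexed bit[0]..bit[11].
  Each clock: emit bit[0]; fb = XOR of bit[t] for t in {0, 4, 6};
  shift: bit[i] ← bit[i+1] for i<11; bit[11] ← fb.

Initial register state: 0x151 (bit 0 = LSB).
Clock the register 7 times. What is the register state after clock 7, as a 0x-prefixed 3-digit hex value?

reg_0 = 0x151
clock 1: out=1, reg = 0x8A8
clock 2: out=0, reg = 0x454
clock 3: out=0, reg = 0x22A
clock 4: out=0, reg = 0x115
clock 5: out=1, reg = 0x08A
clock 6: out=0, reg = 0x045
clock 7: out=1, reg = 0x022

0x022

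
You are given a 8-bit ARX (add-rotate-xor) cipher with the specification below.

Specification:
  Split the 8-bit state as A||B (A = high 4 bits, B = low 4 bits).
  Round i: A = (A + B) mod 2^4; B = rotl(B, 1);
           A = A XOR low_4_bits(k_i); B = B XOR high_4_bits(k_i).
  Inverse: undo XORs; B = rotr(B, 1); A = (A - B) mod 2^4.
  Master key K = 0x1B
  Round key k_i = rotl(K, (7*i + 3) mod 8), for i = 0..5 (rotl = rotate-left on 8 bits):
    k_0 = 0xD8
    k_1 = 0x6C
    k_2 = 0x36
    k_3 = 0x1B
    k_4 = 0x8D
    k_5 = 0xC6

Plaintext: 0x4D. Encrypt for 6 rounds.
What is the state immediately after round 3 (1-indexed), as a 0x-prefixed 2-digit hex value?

s_0 = plaintext = 0x4D
s_1 = Round(s_0, k_0) = 0x96
s_2 = Round(s_1, k_1) = 0x3A
s_3 = Round(s_2, k_2) = 0xB6
s_4 = Round(s_3, k_3) = 0xAD
s_5 = Round(s_4, k_4) = 0xA3
s_6 = Round(s_5, k_5) = 0xBA

0xB6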